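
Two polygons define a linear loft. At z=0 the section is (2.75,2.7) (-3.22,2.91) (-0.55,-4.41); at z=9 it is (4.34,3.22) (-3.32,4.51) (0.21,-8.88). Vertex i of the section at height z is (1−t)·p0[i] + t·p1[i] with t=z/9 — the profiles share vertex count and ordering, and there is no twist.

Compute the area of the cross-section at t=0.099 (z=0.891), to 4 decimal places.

Area at t=0.099: 23.8700

Cross-section at t=0.099: each vertex is (1-t)·p0[i] + t·p1[i].
  v1: (1-0.099)·(2.75,2.7) + 0.099·(4.34,3.22) = (2.9074,2.7515)
  v2: (1-0.099)·(-3.22,2.91) + 0.099·(-3.32,4.51) = (-3.2299,3.0684)
  v3: (1-0.099)·(-0.55,-4.41) + 0.099·(0.21,-8.88) = (-0.4748,-4.8525)
Shoelace sum Σ(x_i·y_{i+1} − x_{i+1}·y_i):
  i=1: 2.9074·3.0684 − -3.2299·2.7515 = +17.8081 (running +17.8081)
  i=2: -3.2299·-4.8525 − -0.4748·3.0684 = +17.1299 (running +34.9380)
  i=3: -0.4748·2.7515 − 2.9074·-4.8525 = +12.8020 (running +47.7400)
Area = |Σ|/2 = |47.7400|/2 = 23.8700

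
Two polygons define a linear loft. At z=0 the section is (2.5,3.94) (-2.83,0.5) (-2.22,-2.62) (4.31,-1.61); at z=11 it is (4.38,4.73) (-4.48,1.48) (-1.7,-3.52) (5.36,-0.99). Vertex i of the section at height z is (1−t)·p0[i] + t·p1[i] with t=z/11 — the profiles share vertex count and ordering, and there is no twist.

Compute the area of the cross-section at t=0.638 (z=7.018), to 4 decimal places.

Cross-section at t=0.638: each vertex is (1-t)·p0[i] + t·p1[i].
  v1: (1-0.638)·(2.5,3.94) + 0.638·(4.38,4.73) = (3.6994,4.4440)
  v2: (1-0.638)·(-2.83,0.5) + 0.638·(-4.48,1.48) = (-3.8827,1.1252)
  v3: (1-0.638)·(-2.22,-2.62) + 0.638·(-1.7,-3.52) = (-1.8882,-3.1942)
  v4: (1-0.638)·(4.31,-1.61) + 0.638·(5.36,-0.99) = (4.9799,-1.2144)
Shoelace sum Σ(x_i·y_{i+1} − x_{i+1}·y_i):
  i=1: 3.6994·1.1252 − -3.8827·4.4440 = +21.4176 (running +21.4176)
  i=2: -3.8827·-3.1942 − -1.8882·1.1252 = +14.5268 (running +35.9444)
  i=3: -1.8882·-1.2144 − 4.9799·-3.1942 = +18.2000 (running +54.1443)
  i=4: 4.9799·4.4440 − 3.6994·-1.2144 = +26.6235 (running +80.7679)
Area = |Σ|/2 = |80.7679|/2 = 40.3839

Area at t=0.638: 40.3839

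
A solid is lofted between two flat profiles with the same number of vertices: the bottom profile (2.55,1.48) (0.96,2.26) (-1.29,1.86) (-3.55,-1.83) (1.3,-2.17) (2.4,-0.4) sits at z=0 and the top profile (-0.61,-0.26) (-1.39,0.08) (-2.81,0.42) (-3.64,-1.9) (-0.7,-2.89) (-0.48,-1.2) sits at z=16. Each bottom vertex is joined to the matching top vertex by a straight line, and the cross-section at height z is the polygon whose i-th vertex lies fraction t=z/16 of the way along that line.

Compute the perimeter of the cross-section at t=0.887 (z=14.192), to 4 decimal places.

Cross-section at t=0.887: each vertex is (1-t)·p0[i] + t·p1[i].
  v1: (1-0.887)·(2.55,1.48) + 0.887·(-0.61,-0.26) = (-0.2529,-0.0634)
  v2: (1-0.887)·(0.96,2.26) + 0.887·(-1.39,0.08) = (-1.1244,0.3263)
  v3: (1-0.887)·(-1.29,1.86) + 0.887·(-2.81,0.42) = (-2.6382,0.5827)
  v4: (1-0.887)·(-3.55,-1.83) + 0.887·(-3.64,-1.9) = (-3.6298,-1.8921)
  v5: (1-0.887)·(1.3,-2.17) + 0.887·(-0.7,-2.89) = (-0.4740,-2.8086)
  v6: (1-0.887)·(2.4,-0.4) + 0.887·(-0.48,-1.2) = (-0.1546,-1.1096)
Perimeter = Σ |v_{i+1} − v_i|:
  edge 1→2: √(-0.8715² + 0.3897²) = 0.9547 (running 0.9547)
  edge 2→3: √(-1.5138² + 0.2564²) = 1.5353 (running 2.4900)
  edge 3→4: √(-0.9916² + -2.4748²) = 2.6661 (running 5.1561)
  edge 4→5: √(3.1558² + -0.9166²) = 3.2862 (running 8.4423)
  edge 5→6: √(0.3194² + 1.6990²) = 1.7288 (running 10.1712)
  edge 6→1: √(-0.0984² + 1.0462²) = 1.0508 (running 11.2220)
Perimeter = 11.2220

Perimeter at t=0.887: 11.2220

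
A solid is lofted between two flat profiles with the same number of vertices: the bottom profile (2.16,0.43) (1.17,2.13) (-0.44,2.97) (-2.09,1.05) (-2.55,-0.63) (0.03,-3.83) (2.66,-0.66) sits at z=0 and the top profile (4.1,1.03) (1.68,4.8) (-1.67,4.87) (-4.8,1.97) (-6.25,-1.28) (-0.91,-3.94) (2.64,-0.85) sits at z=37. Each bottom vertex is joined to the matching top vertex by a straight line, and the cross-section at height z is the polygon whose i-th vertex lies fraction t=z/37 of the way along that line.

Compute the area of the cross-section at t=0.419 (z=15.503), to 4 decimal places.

Area at t=0.419: 33.3600

Cross-section at t=0.419: each vertex is (1-t)·p0[i] + t·p1[i].
  v1: (1-0.419)·(2.16,0.43) + 0.419·(4.1,1.03) = (2.9729,0.6814)
  v2: (1-0.419)·(1.17,2.13) + 0.419·(1.68,4.8) = (1.3837,3.2487)
  v3: (1-0.419)·(-0.44,2.97) + 0.419·(-1.67,4.87) = (-0.9554,3.7661)
  v4: (1-0.419)·(-2.09,1.05) + 0.419·(-4.8,1.97) = (-3.2255,1.4355)
  v5: (1-0.419)·(-2.55,-0.63) + 0.419·(-6.25,-1.28) = (-4.1003,-0.9023)
  v6: (1-0.419)·(0.03,-3.83) + 0.419·(-0.91,-3.94) = (-0.3639,-3.8761)
  v7: (1-0.419)·(2.66,-0.66) + 0.419·(2.64,-0.85) = (2.6516,-0.7396)
Shoelace sum Σ(x_i·y_{i+1} − x_{i+1}·y_i):
  i=1: 2.9729·3.2487 − 1.3837·0.6814 = +8.7152 (running +8.7152)
  i=2: 1.3837·3.7661 − -0.9554·3.2487 = +8.3149 (running +17.0300)
  i=3: -0.9554·1.4355 − -3.2255·3.7661 = +10.7761 (running +27.8061)
  i=4: -3.2255·-0.9023 − -4.1003·1.4355 = +8.7964 (running +36.6026)
  i=5: -4.1003·-3.8761 − -0.3639·-0.9023 = +15.5648 (running +52.1674)
  i=6: -0.3639·-0.7396 − 2.6516·-3.8761 = +10.5470 (running +62.7144)
  i=7: 2.6516·0.6814 − 2.9729·-0.7396 = +4.0056 (running +66.7200)
Area = |Σ|/2 = |66.7200|/2 = 33.3600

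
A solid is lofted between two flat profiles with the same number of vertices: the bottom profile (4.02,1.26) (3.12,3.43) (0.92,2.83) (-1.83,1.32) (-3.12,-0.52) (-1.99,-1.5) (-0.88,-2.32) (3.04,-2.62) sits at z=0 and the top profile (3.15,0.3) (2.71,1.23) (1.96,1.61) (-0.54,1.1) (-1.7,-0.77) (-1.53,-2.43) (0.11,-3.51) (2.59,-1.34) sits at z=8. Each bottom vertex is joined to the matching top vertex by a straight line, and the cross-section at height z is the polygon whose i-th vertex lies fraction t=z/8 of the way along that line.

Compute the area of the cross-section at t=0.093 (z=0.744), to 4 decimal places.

Cross-section at t=0.093: each vertex is (1-t)·p0[i] + t·p1[i].
  v1: (1-0.093)·(4.02,1.26) + 0.093·(3.15,0.3) = (3.9391,1.1707)
  v2: (1-0.093)·(3.12,3.43) + 0.093·(2.71,1.23) = (3.0819,3.2254)
  v3: (1-0.093)·(0.92,2.83) + 0.093·(1.96,1.61) = (1.0167,2.7165)
  v4: (1-0.093)·(-1.83,1.32) + 0.093·(-0.54,1.1) = (-1.7100,1.2995)
  v5: (1-0.093)·(-3.12,-0.52) + 0.093·(-1.7,-0.77) = (-2.9879,-0.5433)
  v6: (1-0.093)·(-1.99,-1.5) + 0.093·(-1.53,-2.43) = (-1.9472,-1.5865)
  v7: (1-0.093)·(-0.88,-2.32) + 0.093·(0.11,-3.51) = (-0.7879,-2.4307)
  v8: (1-0.093)·(3.04,-2.62) + 0.093·(2.59,-1.34) = (2.9982,-2.5010)
Shoelace sum Σ(x_i·y_{i+1} − x_{i+1}·y_i):
  i=1: 3.9391·3.2254 − 3.0819·1.1707 = +9.0971 (running +9.0971)
  i=2: 3.0819·2.7165 − 1.0167·3.2254 = +5.0927 (running +14.1898)
  i=3: 1.0167·1.2995 − -1.7100·2.7165 = +5.9666 (running +20.1565)
  i=4: -1.7100·-0.5433 − -2.9879·1.2995 = +4.8119 (running +24.9684)
  i=5: -2.9879·-1.5865 − -1.9472·-0.5433 = +3.6825 (running +28.6509)
  i=6: -1.9472·-2.4307 − -0.7879·-1.5865 = +3.4830 (running +32.1339)
  i=7: -0.7879·-2.5010 − 2.9982·-2.4307 = +9.2581 (running +41.3920)
  i=8: 2.9982·1.1707 − 3.9391·-2.5010 = +13.3615 (running +54.7535)
Area = |Σ|/2 = |54.7535|/2 = 27.3767

Area at t=0.093: 27.3767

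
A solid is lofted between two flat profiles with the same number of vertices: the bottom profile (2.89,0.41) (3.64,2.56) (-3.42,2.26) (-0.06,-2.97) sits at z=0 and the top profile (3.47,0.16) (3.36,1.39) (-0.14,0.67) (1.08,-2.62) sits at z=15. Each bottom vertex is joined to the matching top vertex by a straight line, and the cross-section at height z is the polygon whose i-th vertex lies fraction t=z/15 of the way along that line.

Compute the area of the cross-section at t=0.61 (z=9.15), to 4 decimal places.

Cross-section at t=0.61: each vertex is (1-t)·p0[i] + t·p1[i].
  v1: (1-0.61)·(2.89,0.41) + 0.61·(3.47,0.16) = (3.2438,0.2575)
  v2: (1-0.61)·(3.64,2.56) + 0.61·(3.36,1.39) = (3.4692,1.8463)
  v3: (1-0.61)·(-3.42,2.26) + 0.61·(-0.14,0.67) = (-1.4192,1.2901)
  v4: (1-0.61)·(-0.06,-2.97) + 0.61·(1.08,-2.62) = (0.6354,-2.7565)
Shoelace sum Σ(x_i·y_{i+1} − x_{i+1}·y_i):
  i=1: 3.2438·1.8463 − 3.4692·0.2575 = +5.0957 (running +5.0957)
  i=2: 3.4692·1.2901 − -1.4192·1.8463 = +7.0959 (running +12.1916)
  i=3: -1.4192·-2.7565 − 0.6354·1.2901 = +3.0923 (running +15.2839)
  i=4: 0.6354·0.2575 − 3.2438·-2.7565 = +9.1052 (running +24.3890)
Area = |Σ|/2 = |24.3890|/2 = 12.1945

Area at t=0.61: 12.1945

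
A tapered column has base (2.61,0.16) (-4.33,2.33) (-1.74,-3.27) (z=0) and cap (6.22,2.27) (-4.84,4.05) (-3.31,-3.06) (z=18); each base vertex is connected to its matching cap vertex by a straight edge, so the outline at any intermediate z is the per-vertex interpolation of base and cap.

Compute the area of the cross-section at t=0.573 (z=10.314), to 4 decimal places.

Cross-section at t=0.573: each vertex is (1-t)·p0[i] + t·p1[i].
  v1: (1-0.573)·(2.61,0.16) + 0.573·(6.22,2.27) = (4.6785,1.3690)
  v2: (1-0.573)·(-4.33,2.33) + 0.573·(-4.84,4.05) = (-4.6222,3.3156)
  v3: (1-0.573)·(-1.74,-3.27) + 0.573·(-3.31,-3.06) = (-2.6396,-3.1497)
Shoelace sum Σ(x_i·y_{i+1} − x_{i+1}·y_i):
  i=1: 4.6785·3.3156 − -4.6222·1.3690 = +21.8399 (running +21.8399)
  i=2: -4.6222·-3.1497 − -2.6396·3.3156 = +23.3103 (running +45.1502)
  i=3: -2.6396·1.3690 − 4.6785·-3.1497 = +11.1221 (running +56.2723)
Area = |Σ|/2 = |56.2723|/2 = 28.1362

Area at t=0.573: 28.1362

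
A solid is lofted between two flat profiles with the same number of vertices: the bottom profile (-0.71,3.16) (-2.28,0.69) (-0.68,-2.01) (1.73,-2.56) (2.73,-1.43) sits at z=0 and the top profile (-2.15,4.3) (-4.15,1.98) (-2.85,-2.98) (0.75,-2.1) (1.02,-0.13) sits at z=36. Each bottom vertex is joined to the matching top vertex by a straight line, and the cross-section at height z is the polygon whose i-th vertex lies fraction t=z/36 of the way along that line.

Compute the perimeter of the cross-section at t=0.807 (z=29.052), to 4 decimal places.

Perimeter at t=0.807: 18.5360

Cross-section at t=0.807: each vertex is (1-t)·p0[i] + t·p1[i].
  v1: (1-0.807)·(-0.71,3.16) + 0.807·(-2.15,4.3) = (-1.8721,4.0800)
  v2: (1-0.807)·(-2.28,0.69) + 0.807·(-4.15,1.98) = (-3.7891,1.7310)
  v3: (1-0.807)·(-0.68,-2.01) + 0.807·(-2.85,-2.98) = (-2.4312,-2.7928)
  v4: (1-0.807)·(1.73,-2.56) + 0.807·(0.75,-2.1) = (0.9391,-2.1888)
  v5: (1-0.807)·(2.73,-1.43) + 0.807·(1.02,-0.13) = (1.3500,-0.3809)
Perimeter = Σ |v_{i+1} − v_i|:
  edge 1→2: √(-1.9170² + -2.3489²) = 3.0319 (running 3.0319)
  edge 2→3: √(1.3579² + -4.5238²) = 4.7232 (running 7.7551)
  edge 3→4: √(3.3703² + 0.6040²) = 3.4240 (running 11.1792)
  edge 4→5: √(0.4109² + 1.8079²) = 1.8540 (running 13.0331)
  edge 5→1: √(-3.2221² + 4.4609²) = 5.5029 (running 18.5360)
Perimeter = 18.5360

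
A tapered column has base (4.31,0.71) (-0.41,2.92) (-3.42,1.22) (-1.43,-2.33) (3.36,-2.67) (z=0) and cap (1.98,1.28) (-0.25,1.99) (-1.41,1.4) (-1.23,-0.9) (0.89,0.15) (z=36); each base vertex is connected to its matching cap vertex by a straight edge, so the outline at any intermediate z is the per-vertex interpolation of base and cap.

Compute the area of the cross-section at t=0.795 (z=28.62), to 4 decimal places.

Area at t=0.795: 9.0345

Cross-section at t=0.795: each vertex is (1-t)·p0[i] + t·p1[i].
  v1: (1-0.795)·(4.31,0.71) + 0.795·(1.98,1.28) = (2.4576,1.1631)
  v2: (1-0.795)·(-0.41,2.92) + 0.795·(-0.25,1.99) = (-0.2828,2.1806)
  v3: (1-0.795)·(-3.42,1.22) + 0.795·(-1.41,1.4) = (-1.8220,1.3631)
  v4: (1-0.795)·(-1.43,-2.33) + 0.795·(-1.23,-0.9) = (-1.2710,-1.1931)
  v5: (1-0.795)·(3.36,-2.67) + 0.795·(0.89,0.15) = (1.3963,-0.4281)
Shoelace sum Σ(x_i·y_{i+1} − x_{i+1}·y_i):
  i=1: 2.4576·2.1806 − -0.2828·1.1631 = +5.6882 (running +5.6882)
  i=2: -0.2828·1.3631 − -1.8220·2.1806 = +3.5878 (running +9.2760)
  i=3: -1.8220·-1.1931 − -1.2710·1.3631 = +3.9065 (running +13.1825)
  i=4: -1.2710·-0.4281 − 1.3963·-1.1931 = +2.2102 (running +15.3926)
  i=5: 1.3963·1.1631 − 2.4576·-0.4281 = +2.6763 (running +18.0689)
Area = |Σ|/2 = |18.0689|/2 = 9.0345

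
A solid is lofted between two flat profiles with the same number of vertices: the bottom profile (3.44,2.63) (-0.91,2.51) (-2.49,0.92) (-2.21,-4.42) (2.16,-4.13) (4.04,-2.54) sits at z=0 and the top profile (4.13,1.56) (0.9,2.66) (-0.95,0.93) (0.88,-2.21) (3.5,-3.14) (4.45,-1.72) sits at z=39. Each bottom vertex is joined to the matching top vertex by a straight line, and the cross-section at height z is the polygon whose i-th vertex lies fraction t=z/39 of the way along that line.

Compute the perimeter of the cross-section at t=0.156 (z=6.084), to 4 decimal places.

Perimeter at t=0.156: 22.8271

Cross-section at t=0.156: each vertex is (1-t)·p0[i] + t·p1[i].
  v1: (1-0.156)·(3.44,2.63) + 0.156·(4.13,1.56) = (3.5476,2.4631)
  v2: (1-0.156)·(-0.91,2.51) + 0.156·(0.9,2.66) = (-0.6276,2.5334)
  v3: (1-0.156)·(-2.49,0.92) + 0.156·(-0.95,0.93) = (-2.2498,0.9216)
  v4: (1-0.156)·(-2.21,-4.42) + 0.156·(0.88,-2.21) = (-1.7280,-4.0752)
  v5: (1-0.156)·(2.16,-4.13) + 0.156·(3.5,-3.14) = (2.3690,-3.9756)
  v6: (1-0.156)·(4.04,-2.54) + 0.156·(4.45,-1.72) = (4.1040,-2.4121)
Perimeter = Σ |v_{i+1} − v_i|:
  edge 1→2: √(-4.1753² + 0.0703²) = 4.1759 (running 4.1759)
  edge 2→3: √(-1.6221² + -1.6118²) = 2.2868 (running 6.4626)
  edge 3→4: √(0.5218² + -4.9968²) = 5.0240 (running 11.4866)
  edge 4→5: √(4.0970² + 0.0997²) = 4.0982 (running 15.5848)
  edge 5→6: √(1.7349² + 1.5635²) = 2.3355 (running 17.9203)
  edge 6→1: √(-0.5563² + 4.8752²) = 4.9068 (running 22.8271)
Perimeter = 22.8271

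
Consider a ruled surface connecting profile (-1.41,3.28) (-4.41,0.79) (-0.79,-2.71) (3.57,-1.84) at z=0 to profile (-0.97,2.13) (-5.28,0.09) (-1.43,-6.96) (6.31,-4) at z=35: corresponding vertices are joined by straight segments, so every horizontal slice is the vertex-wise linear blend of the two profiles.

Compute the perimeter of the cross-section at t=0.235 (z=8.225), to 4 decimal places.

Cross-section at t=0.235: each vertex is (1-t)·p0[i] + t·p1[i].
  v1: (1-0.235)·(-1.41,3.28) + 0.235·(-0.97,2.13) = (-1.3066,3.0097)
  v2: (1-0.235)·(-4.41,0.79) + 0.235·(-5.28,0.09) = (-4.6144,0.6255)
  v3: (1-0.235)·(-0.79,-2.71) + 0.235·(-1.43,-6.96) = (-0.9404,-3.7088)
  v4: (1-0.235)·(3.57,-1.84) + 0.235·(6.31,-4) = (4.2139,-2.3476)
Perimeter = Σ |v_{i+1} − v_i|:
  edge 1→2: √(-3.3078² + -2.3842²) = 4.0776 (running 4.0776)
  edge 2→3: √(3.6740² + -4.3342²) = 5.6819 (running 9.7595)
  edge 3→4: √(5.1543² + 1.3612²) = 5.3310 (running 15.0905)
  edge 4→1: √(-5.5205² + 5.3574²) = 7.6927 (running 22.7832)
Perimeter = 22.7832

Perimeter at t=0.235: 22.7832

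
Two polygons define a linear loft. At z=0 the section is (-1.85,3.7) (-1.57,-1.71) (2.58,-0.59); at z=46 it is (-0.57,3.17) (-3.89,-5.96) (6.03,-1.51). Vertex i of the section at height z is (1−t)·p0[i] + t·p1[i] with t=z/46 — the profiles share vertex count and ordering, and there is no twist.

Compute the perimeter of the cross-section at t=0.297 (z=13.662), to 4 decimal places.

Cross-section at t=0.297: each vertex is (1-t)·p0[i] + t·p1[i].
  v1: (1-0.297)·(-1.85,3.7) + 0.297·(-0.57,3.17) = (-1.4698,3.5426)
  v2: (1-0.297)·(-1.57,-1.71) + 0.297·(-3.89,-5.96) = (-2.2590,-2.9722)
  v3: (1-0.297)·(2.58,-0.59) + 0.297·(6.03,-1.51) = (3.6047,-0.8632)
Perimeter = Σ |v_{i+1} − v_i|:
  edge 1→2: √(-0.7892² + -6.5148²) = 6.5625 (running 6.5625)
  edge 2→3: √(5.8637² + 2.1090²) = 6.2314 (running 12.7939)
  edge 3→1: √(-5.0745² + 4.4058²) = 6.7203 (running 19.5142)
Perimeter = 19.5142

Perimeter at t=0.297: 19.5142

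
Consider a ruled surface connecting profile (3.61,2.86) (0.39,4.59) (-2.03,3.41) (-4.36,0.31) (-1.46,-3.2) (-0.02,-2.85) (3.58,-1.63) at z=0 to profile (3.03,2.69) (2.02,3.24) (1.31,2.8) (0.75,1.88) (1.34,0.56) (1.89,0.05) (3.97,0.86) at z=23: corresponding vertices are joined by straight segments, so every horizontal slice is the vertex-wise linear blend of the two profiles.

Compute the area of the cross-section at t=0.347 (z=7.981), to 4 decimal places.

Area at t=0.347: 26.1811

Cross-section at t=0.347: each vertex is (1-t)·p0[i] + t·p1[i].
  v1: (1-0.347)·(3.61,2.86) + 0.347·(3.03,2.69) = (3.4087,2.8010)
  v2: (1-0.347)·(0.39,4.59) + 0.347·(2.02,3.24) = (0.9556,4.1216)
  v3: (1-0.347)·(-2.03,3.41) + 0.347·(1.31,2.8) = (-0.8710,3.1983)
  v4: (1-0.347)·(-4.36,0.31) + 0.347·(0.75,1.88) = (-2.5868,0.8548)
  v5: (1-0.347)·(-1.46,-3.2) + 0.347·(1.34,0.56) = (-0.4884,-1.8953)
  v6: (1-0.347)·(-0.02,-2.85) + 0.347·(1.89,0.05) = (0.6428,-1.8437)
  v7: (1-0.347)·(3.58,-1.63) + 0.347·(3.97,0.86) = (3.7153,-0.7660)
Shoelace sum Σ(x_i·y_{i+1} − x_{i+1}·y_i):
  i=1: 3.4087·4.1216 − 0.9556·2.8010 = +11.3726 (running +11.3726)
  i=2: 0.9556·3.1983 − -0.8710·4.1216 = +6.6463 (running +18.0189)
  i=3: -0.8710·0.8548 − -2.5868·3.1983 = +7.5290 (running +25.5479)
  i=4: -2.5868·-1.8953 − -0.4884·0.8548 = +5.3202 (running +30.8682)
  i=5: -0.4884·-1.8437 − 0.6428·-1.8953 = +2.1187 (running +32.9869)
  i=6: 0.6428·-0.7660 − 3.7153·-1.8437 = +6.3576 (running +39.3445)
  i=7: 3.7153·2.8010 − 3.4087·-0.7660 = +13.0177 (running +52.3621)
Area = |Σ|/2 = |52.3621|/2 = 26.1811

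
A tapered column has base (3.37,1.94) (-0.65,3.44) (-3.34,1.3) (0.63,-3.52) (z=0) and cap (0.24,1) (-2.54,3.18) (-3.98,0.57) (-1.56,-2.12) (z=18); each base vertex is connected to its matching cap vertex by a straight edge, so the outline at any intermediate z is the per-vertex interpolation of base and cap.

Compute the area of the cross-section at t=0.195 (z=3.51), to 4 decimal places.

Cross-section at t=0.195: each vertex is (1-t)·p0[i] + t·p1[i].
  v1: (1-0.195)·(3.37,1.94) + 0.195·(0.24,1) = (2.7597,1.7567)
  v2: (1-0.195)·(-0.65,3.44) + 0.195·(-2.54,3.18) = (-1.0186,3.3893)
  v3: (1-0.195)·(-3.34,1.3) + 0.195·(-3.98,0.57) = (-3.4648,1.1577)
  v4: (1-0.195)·(0.63,-3.52) + 0.195·(-1.56,-2.12) = (0.2029,-3.2470)
Shoelace sum Σ(x_i·y_{i+1} − x_{i+1}·y_i):
  i=1: 2.7597·3.3893 − -1.0186·1.7567 = +11.1426 (running +11.1426)
  i=2: -1.0186·1.1577 − -3.4648·3.3893 = +10.5641 (running +21.7067)
  i=3: -3.4648·-3.2470 − 0.2029·1.1577 = +11.0153 (running +32.7220)
  i=4: 0.2029·1.7567 − 2.7597·-3.2470 = +9.3171 (running +42.0391)
Area = |Σ|/2 = |42.0391|/2 = 21.0195

Area at t=0.195: 21.0195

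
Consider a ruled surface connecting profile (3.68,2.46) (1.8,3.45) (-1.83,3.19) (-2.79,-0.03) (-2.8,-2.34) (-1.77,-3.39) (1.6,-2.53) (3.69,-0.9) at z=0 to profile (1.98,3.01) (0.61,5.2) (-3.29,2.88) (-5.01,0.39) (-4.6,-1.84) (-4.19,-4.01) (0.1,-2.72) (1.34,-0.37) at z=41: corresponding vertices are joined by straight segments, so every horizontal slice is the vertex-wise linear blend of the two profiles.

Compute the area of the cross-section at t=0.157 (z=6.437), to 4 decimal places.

Area at t=0.157: 36.5589

Cross-section at t=0.157: each vertex is (1-t)·p0[i] + t·p1[i].
  v1: (1-0.157)·(3.68,2.46) + 0.157·(1.98,3.01) = (3.4131,2.5463)
  v2: (1-0.157)·(1.8,3.45) + 0.157·(0.61,5.2) = (1.6132,3.7248)
  v3: (1-0.157)·(-1.83,3.19) + 0.157·(-3.29,2.88) = (-2.0592,3.1413)
  v4: (1-0.157)·(-2.79,-0.03) + 0.157·(-5.01,0.39) = (-3.1385,0.0359)
  v5: (1-0.157)·(-2.8,-2.34) + 0.157·(-4.6,-1.84) = (-3.0826,-2.2615)
  v6: (1-0.157)·(-1.77,-3.39) + 0.157·(-4.19,-4.01) = (-2.1499,-3.4873)
  v7: (1-0.157)·(1.6,-2.53) + 0.157·(0.1,-2.72) = (1.3645,-2.5598)
  v8: (1-0.157)·(3.69,-0.9) + 0.157·(1.34,-0.37) = (3.3210,-0.8168)
Shoelace sum Σ(x_i·y_{i+1} − x_{i+1}·y_i):
  i=1: 3.4131·3.7248 − 1.6132·2.5463 = +8.6052 (running +8.6052)
  i=2: 1.6132·3.1413 − -2.0592·3.7248 = +12.7376 (running +21.3428)
  i=3: -2.0592·0.0359 − -3.1385·3.1413 = +9.7852 (running +31.1280)
  i=4: -3.1385·-2.2615 − -3.0826·0.0359 = +7.2086 (running +38.3366)
  i=5: -3.0826·-3.4873 − -2.1499·-2.2615 = +5.8880 (running +44.2246)
  i=6: -2.1499·-2.5598 − 1.3645·-3.4873 = +10.2620 (running +54.4865)
  i=7: 1.3645·-0.8168 − 3.3210·-2.5598 = +7.3868 (running +61.8734)
  i=8: 3.3210·2.5463 − 3.4131·-0.8168 = +11.2443 (running +73.1177)
Area = |Σ|/2 = |73.1177|/2 = 36.5589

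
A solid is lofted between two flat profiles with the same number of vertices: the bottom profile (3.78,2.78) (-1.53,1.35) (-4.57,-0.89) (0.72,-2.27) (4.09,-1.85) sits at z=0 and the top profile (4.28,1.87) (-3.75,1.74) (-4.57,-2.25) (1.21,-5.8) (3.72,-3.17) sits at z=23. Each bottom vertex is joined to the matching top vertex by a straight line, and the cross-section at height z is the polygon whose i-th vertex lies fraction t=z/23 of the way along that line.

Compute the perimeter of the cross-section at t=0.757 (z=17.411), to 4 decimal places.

Perimeter at t=0.757: 25.9990

Cross-section at t=0.757: each vertex is (1-t)·p0[i] + t·p1[i].
  v1: (1-0.757)·(3.78,2.78) + 0.757·(4.28,1.87) = (4.1585,2.0911)
  v2: (1-0.757)·(-1.53,1.35) + 0.757·(-3.75,1.74) = (-3.2105,1.6452)
  v3: (1-0.757)·(-4.57,-0.89) + 0.757·(-4.57,-2.25) = (-4.5700,-1.9195)
  v4: (1-0.757)·(0.72,-2.27) + 0.757·(1.21,-5.8) = (1.0909,-4.9422)
  v5: (1-0.757)·(4.09,-1.85) + 0.757·(3.72,-3.17) = (3.8099,-2.8492)
Perimeter = Σ |v_{i+1} − v_i|:
  edge 1→2: √(-7.3690² + -0.4459²) = 7.3825 (running 7.3825)
  edge 2→3: √(-1.3595² + -3.5648²) = 3.8152 (running 11.1977)
  edge 3→4: √(5.6609² + -3.0227²) = 6.4174 (running 17.6151)
  edge 4→5: √(2.7190² + 2.0930²) = 3.4312 (running 21.0463)
  edge 5→1: √(0.3486² + 4.9404²) = 4.9527 (running 25.9990)
Perimeter = 25.9990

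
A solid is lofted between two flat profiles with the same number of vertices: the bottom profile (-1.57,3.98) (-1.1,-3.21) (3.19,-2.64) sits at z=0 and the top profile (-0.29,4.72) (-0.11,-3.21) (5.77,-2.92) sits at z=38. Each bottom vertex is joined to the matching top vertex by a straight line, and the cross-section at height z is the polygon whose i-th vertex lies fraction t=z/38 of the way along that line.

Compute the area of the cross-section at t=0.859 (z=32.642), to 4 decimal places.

Cross-section at t=0.859: each vertex is (1-t)·p0[i] + t·p1[i].
  v1: (1-0.859)·(-1.57,3.98) + 0.859·(-0.29,4.72) = (-0.4705,4.6157)
  v2: (1-0.859)·(-1.1,-3.21) + 0.859·(-0.11,-3.21) = (-0.2496,-3.2100)
  v3: (1-0.859)·(3.19,-2.64) + 0.859·(5.77,-2.92) = (5.4062,-2.8805)
Shoelace sum Σ(x_i·y_{i+1} − x_{i+1}·y_i):
  i=1: -0.4705·-3.2100 − -0.2496·4.6157 = +2.6623 (running +2.6623)
  i=2: -0.2496·-2.8805 − 5.4062·-3.2100 = +18.0729 (running +20.7352)
  i=3: 5.4062·4.6157 − -0.4705·-2.8805 = +23.5980 (running +44.3332)
Area = |Σ|/2 = |44.3332|/2 = 22.1666

Area at t=0.859: 22.1666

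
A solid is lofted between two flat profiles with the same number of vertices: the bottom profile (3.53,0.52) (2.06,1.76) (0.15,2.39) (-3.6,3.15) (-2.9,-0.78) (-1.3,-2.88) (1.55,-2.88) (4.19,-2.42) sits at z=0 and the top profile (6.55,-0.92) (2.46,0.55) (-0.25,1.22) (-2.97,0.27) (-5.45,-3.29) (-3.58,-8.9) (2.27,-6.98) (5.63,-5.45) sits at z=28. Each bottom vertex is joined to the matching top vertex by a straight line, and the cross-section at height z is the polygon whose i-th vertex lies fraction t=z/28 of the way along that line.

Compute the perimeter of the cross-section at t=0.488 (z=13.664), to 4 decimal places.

Cross-section at t=0.488: each vertex is (1-t)·p0[i] + t·p1[i].
  v1: (1-0.488)·(3.53,0.52) + 0.488·(6.55,-0.92) = (5.0038,-0.1827)
  v2: (1-0.488)·(2.06,1.76) + 0.488·(2.46,0.55) = (2.2552,1.1695)
  v3: (1-0.488)·(0.15,2.39) + 0.488·(-0.25,1.22) = (-0.0452,1.8190)
  v4: (1-0.488)·(-3.6,3.15) + 0.488·(-2.97,0.27) = (-3.2926,1.7446)
  v5: (1-0.488)·(-2.9,-0.78) + 0.488·(-5.45,-3.29) = (-4.1444,-2.0049)
  v6: (1-0.488)·(-1.3,-2.88) + 0.488·(-3.58,-8.9) = (-2.4126,-5.8178)
  v7: (1-0.488)·(1.55,-2.88) + 0.488·(2.27,-6.98) = (1.9014,-4.8808)
  v8: (1-0.488)·(4.19,-2.42) + 0.488·(5.63,-5.45) = (4.8927,-3.8986)
Perimeter = Σ |v_{i+1} − v_i|:
  edge 1→2: √(-2.7486² + 1.3522²) = 3.0632 (running 3.0632)
  edge 2→3: √(-2.3004² + 0.6495²) = 2.3903 (running 5.4535)
  edge 3→4: √(-3.2474² + -0.0745²) = 3.2482 (running 8.7017)
  edge 4→5: √(-0.8518² + -3.7494²) = 3.8450 (running 12.5467)
  edge 5→6: √(1.7318² + -3.8129²) = 4.1877 (running 16.7345)
  edge 6→7: √(4.3140² + 0.9370²) = 4.4146 (running 21.1490)
  edge 7→8: √(2.9914² + 0.9822²) = 3.1485 (running 24.2975)
  edge 8→1: √(0.1110² + 3.7159²) = 3.7176 (running 28.0151)
Perimeter = 28.0151

Perimeter at t=0.488: 28.0151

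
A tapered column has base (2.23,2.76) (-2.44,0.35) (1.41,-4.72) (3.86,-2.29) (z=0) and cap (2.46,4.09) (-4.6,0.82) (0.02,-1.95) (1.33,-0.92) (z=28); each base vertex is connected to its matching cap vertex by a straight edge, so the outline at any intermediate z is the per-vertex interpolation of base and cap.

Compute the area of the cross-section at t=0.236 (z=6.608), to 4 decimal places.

Area at t=0.236: 23.6391

Cross-section at t=0.236: each vertex is (1-t)·p0[i] + t·p1[i].
  v1: (1-0.236)·(2.23,2.76) + 0.236·(2.46,4.09) = (2.2843,3.0739)
  v2: (1-0.236)·(-2.44,0.35) + 0.236·(-4.6,0.82) = (-2.9498,0.4609)
  v3: (1-0.236)·(1.41,-4.72) + 0.236·(0.02,-1.95) = (1.0820,-4.0663)
  v4: (1-0.236)·(3.86,-2.29) + 0.236·(1.33,-0.92) = (3.2629,-1.9667)
Shoelace sum Σ(x_i·y_{i+1} − x_{i+1}·y_i):
  i=1: 2.2843·0.4609 − -2.9498·3.0739 = +10.1201 (running +10.1201)
  i=2: -2.9498·-4.0663 − 1.0820·0.4609 = +11.4959 (running +21.6159)
  i=3: 1.0820·-1.9667 − 3.2629·-4.0663 = +11.1401 (running +32.7560)
  i=4: 3.2629·3.0739 − 2.2843·-1.9667 = +14.5223 (running +47.2783)
Area = |Σ|/2 = |47.2783|/2 = 23.6391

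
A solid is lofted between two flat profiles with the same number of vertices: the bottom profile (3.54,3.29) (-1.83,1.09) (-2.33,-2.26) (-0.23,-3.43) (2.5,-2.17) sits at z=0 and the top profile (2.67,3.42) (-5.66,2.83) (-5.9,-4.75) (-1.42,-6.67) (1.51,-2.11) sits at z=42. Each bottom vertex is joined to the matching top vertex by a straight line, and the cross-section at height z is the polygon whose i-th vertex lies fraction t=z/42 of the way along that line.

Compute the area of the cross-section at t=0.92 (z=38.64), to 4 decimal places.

Cross-section at t=0.92: each vertex is (1-t)·p0[i] + t·p1[i].
  v1: (1-0.92)·(3.54,3.29) + 0.92·(2.67,3.42) = (2.7396,3.4096)
  v2: (1-0.92)·(-1.83,1.09) + 0.92·(-5.66,2.83) = (-5.3536,2.6908)
  v3: (1-0.92)·(-2.33,-2.26) + 0.92·(-5.9,-4.75) = (-5.6144,-4.5508)
  v4: (1-0.92)·(-0.23,-3.43) + 0.92·(-1.42,-6.67) = (-1.3248,-6.4108)
  v5: (1-0.92)·(2.5,-2.17) + 0.92·(1.51,-2.11) = (1.5892,-2.1148)
Shoelace sum Σ(x_i·y_{i+1} − x_{i+1}·y_i):
  i=1: 2.7396·2.6908 − -5.3536·3.4096 = +25.6254 (running +25.6254)
  i=2: -5.3536·-4.5508 − -5.6144·2.6908 = +39.4704 (running +65.0957)
  i=3: -5.6144·-6.4108 − -1.3248·-4.5508 = +29.9639 (running +95.0596)
  i=4: -1.3248·-2.1148 − 1.5892·-6.4108 = +12.9897 (running +108.0494)
  i=5: 1.5892·3.4096 − 2.7396·-2.1148 = +11.2122 (running +119.2616)
Area = |Σ|/2 = |119.2616|/2 = 59.6308

Area at t=0.92: 59.6308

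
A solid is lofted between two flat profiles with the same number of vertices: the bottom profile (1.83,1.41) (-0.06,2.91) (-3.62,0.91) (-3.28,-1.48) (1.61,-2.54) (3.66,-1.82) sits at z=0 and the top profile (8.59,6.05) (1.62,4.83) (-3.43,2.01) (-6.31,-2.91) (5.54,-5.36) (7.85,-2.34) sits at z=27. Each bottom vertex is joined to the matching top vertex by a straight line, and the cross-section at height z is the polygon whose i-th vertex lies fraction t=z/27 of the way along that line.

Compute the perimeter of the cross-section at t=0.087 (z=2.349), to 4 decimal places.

Cross-section at t=0.087: each vertex is (1-t)·p0[i] + t·p1[i].
  v1: (1-0.087)·(1.83,1.41) + 0.087·(8.59,6.05) = (2.4181,1.8137)
  v2: (1-0.087)·(-0.06,2.91) + 0.087·(1.62,4.83) = (0.0862,3.0770)
  v3: (1-0.087)·(-3.62,0.91) + 0.087·(-3.43,2.01) = (-3.6035,1.0057)
  v4: (1-0.087)·(-3.28,-1.48) + 0.087·(-6.31,-2.91) = (-3.5436,-1.6044)
  v5: (1-0.087)·(1.61,-2.54) + 0.087·(5.54,-5.36) = (1.9519,-2.7853)
  v6: (1-0.087)·(3.66,-1.82) + 0.087·(7.85,-2.34) = (4.0245,-1.8652)
Perimeter = Σ |v_{i+1} − v_i|:
  edge 1→2: √(-2.3320² + 1.2634²) = 2.6522 (running 2.6522)
  edge 2→3: √(-3.6896² + -2.0713²) = 4.2313 (running 6.8835)
  edge 3→4: √(0.0599² + -2.6101²) = 2.6108 (running 9.4943)
  edge 4→5: √(5.4955² + -1.1809²) = 5.6210 (running 15.1153)
  edge 5→6: √(2.0726² + 0.9201²) = 2.2677 (running 17.3829)
  edge 6→1: √(-1.6064² + 3.6789²) = 4.0143 (running 21.3973)
Perimeter = 21.3973

Perimeter at t=0.087: 21.3973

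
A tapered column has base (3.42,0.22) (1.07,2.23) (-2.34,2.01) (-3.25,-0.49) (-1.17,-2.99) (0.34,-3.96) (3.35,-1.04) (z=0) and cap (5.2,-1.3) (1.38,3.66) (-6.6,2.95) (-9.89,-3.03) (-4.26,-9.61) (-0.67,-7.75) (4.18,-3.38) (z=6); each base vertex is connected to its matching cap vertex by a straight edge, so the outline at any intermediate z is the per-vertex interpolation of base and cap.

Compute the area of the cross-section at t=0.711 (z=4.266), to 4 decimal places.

Area at t=0.711: 90.2619

Cross-section at t=0.711: each vertex is (1-t)·p0[i] + t·p1[i].
  v1: (1-0.711)·(3.42,0.22) + 0.711·(5.2,-1.3) = (4.6856,-0.8607)
  v2: (1-0.711)·(1.07,2.23) + 0.711·(1.38,3.66) = (1.2904,3.2467)
  v3: (1-0.711)·(-2.34,2.01) + 0.711·(-6.6,2.95) = (-5.3689,2.6783)
  v4: (1-0.711)·(-3.25,-0.49) + 0.711·(-9.89,-3.03) = (-7.9710,-2.2959)
  v5: (1-0.711)·(-1.17,-2.99) + 0.711·(-4.26,-9.61) = (-3.3670,-7.6968)
  v6: (1-0.711)·(0.34,-3.96) + 0.711·(-0.67,-7.75) = (-0.3781,-6.6547)
  v7: (1-0.711)·(3.35,-1.04) + 0.711·(4.18,-3.38) = (3.9401,-2.7037)
Shoelace sum Σ(x_i·y_{i+1} − x_{i+1}·y_i):
  i=1: 4.6856·3.2467 − 1.2904·-0.8607 = +16.3235 (running +16.3235)
  i=2: 1.2904·2.6783 − -5.3689·3.2467 = +20.8874 (running +37.2109)
  i=3: -5.3689·-2.2959 − -7.9710·2.6783 = +33.6757 (running +70.8866)
  i=4: -7.9710·-7.6968 − -3.3670·-2.2959 = +53.6213 (running +124.5079)
  i=5: -3.3670·-6.6547 − -0.3781·-7.6968 = +19.4960 (running +144.0039)
  i=6: -0.3781·-2.7037 − 3.9401·-6.6547 = +27.2427 (running +171.2466)
  i=7: 3.9401·-0.8607 − 4.6856·-2.7037 = +9.2772 (running +180.5238)
Area = |Σ|/2 = |180.5238|/2 = 90.2619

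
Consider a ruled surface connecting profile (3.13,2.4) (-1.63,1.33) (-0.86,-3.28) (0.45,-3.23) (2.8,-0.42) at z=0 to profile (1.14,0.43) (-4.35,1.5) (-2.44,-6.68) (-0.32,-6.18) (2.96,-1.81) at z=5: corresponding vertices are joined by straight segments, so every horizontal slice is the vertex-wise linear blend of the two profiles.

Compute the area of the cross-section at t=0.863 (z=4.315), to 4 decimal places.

Cross-section at t=0.863: each vertex is (1-t)·p0[i] + t·p1[i].
  v1: (1-0.863)·(3.13,2.4) + 0.863·(1.14,0.43) = (1.4126,0.6999)
  v2: (1-0.863)·(-1.63,1.33) + 0.863·(-4.35,1.5) = (-3.9774,1.4767)
  v3: (1-0.863)·(-0.86,-3.28) + 0.863·(-2.44,-6.68) = (-2.2235,-6.2142)
  v4: (1-0.863)·(0.45,-3.23) + 0.863·(-0.32,-6.18) = (-0.2145,-5.7759)
  v5: (1-0.863)·(2.8,-0.42) + 0.863·(2.96,-1.81) = (2.9381,-1.6196)
Shoelace sum Σ(x_i·y_{i+1} − x_{i+1}·y_i):
  i=1: 1.4126·1.4767 − -3.9774·0.6999 = +4.8698 (running +4.8698)
  i=2: -3.9774·-6.2142 − -2.2235·1.4767 = +27.9996 (running +32.8694)
  i=3: -2.2235·-5.7759 − -0.2145·-6.2142 = +11.5098 (running +44.3792)
  i=4: -0.2145·-1.6196 − 2.9381·-5.7759 = +17.3173 (running +61.6965)
  i=5: 2.9381·0.6999 − 1.4126·-1.6196 = +4.3442 (running +66.0407)
Area = |Σ|/2 = |66.0407|/2 = 33.0204

Area at t=0.863: 33.0204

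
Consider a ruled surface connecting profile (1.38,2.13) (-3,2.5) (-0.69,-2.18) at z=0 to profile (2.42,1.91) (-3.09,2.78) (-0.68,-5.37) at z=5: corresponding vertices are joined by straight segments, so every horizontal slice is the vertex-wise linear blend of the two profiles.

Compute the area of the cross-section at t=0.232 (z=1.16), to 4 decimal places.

Area at t=0.232: 12.1642

Cross-section at t=0.232: each vertex is (1-t)·p0[i] + t·p1[i].
  v1: (1-0.232)·(1.38,2.13) + 0.232·(2.42,1.91) = (1.6213,2.0790)
  v2: (1-0.232)·(-3,2.5) + 0.232·(-3.09,2.78) = (-3.0209,2.5650)
  v3: (1-0.232)·(-0.69,-2.18) + 0.232·(-0.68,-5.37) = (-0.6877,-2.9201)
Shoelace sum Σ(x_i·y_{i+1} − x_{i+1}·y_i):
  i=1: 1.6213·2.5650 − -3.0209·2.0790 = +10.4388 (running +10.4388)
  i=2: -3.0209·-2.9201 − -0.6877·2.5650 = +10.5851 (running +21.0239)
  i=3: -0.6877·2.0790 − 1.6213·-2.9201 = +3.3046 (running +24.3285)
Area = |Σ|/2 = |24.3285|/2 = 12.1642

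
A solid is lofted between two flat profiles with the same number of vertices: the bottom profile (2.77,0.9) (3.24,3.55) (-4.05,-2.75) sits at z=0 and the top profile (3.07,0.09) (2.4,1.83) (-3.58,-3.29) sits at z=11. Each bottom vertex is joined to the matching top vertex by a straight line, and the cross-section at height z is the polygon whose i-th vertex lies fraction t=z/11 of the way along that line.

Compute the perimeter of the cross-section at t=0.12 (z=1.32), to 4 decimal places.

Perimeter at t=0.12: 19.6881

Cross-section at t=0.12: each vertex is (1-t)·p0[i] + t·p1[i].
  v1: (1-0.12)·(2.77,0.9) + 0.12·(3.07,0.09) = (2.8060,0.8028)
  v2: (1-0.12)·(3.24,3.55) + 0.12·(2.4,1.83) = (3.1392,3.3436)
  v3: (1-0.12)·(-4.05,-2.75) + 0.12·(-3.58,-3.29) = (-3.9936,-2.8148)
Perimeter = Σ |v_{i+1} − v_i|:
  edge 1→2: √(0.3332² + 2.5408²) = 2.5626 (running 2.5626)
  edge 2→3: √(-7.1328² + -6.1584²) = 9.4235 (running 11.9861)
  edge 3→1: √(6.7996² + 3.6176²) = 7.7021 (running 19.6881)
Perimeter = 19.6881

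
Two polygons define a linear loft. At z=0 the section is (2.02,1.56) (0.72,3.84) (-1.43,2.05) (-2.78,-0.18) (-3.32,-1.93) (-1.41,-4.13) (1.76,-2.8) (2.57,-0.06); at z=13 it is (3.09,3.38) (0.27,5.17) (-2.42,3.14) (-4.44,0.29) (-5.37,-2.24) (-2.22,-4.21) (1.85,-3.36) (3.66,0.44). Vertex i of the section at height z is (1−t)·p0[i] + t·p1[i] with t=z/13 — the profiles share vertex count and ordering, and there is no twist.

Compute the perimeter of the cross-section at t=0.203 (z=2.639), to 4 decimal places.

Cross-section at t=0.203: each vertex is (1-t)·p0[i] + t·p1[i].
  v1: (1-0.203)·(2.02,1.56) + 0.203·(3.09,3.38) = (2.2372,1.9295)
  v2: (1-0.203)·(0.72,3.84) + 0.203·(0.27,5.17) = (0.6286,4.1100)
  v3: (1-0.203)·(-1.43,2.05) + 0.203·(-2.42,3.14) = (-1.6310,2.2713)
  v4: (1-0.203)·(-2.78,-0.18) + 0.203·(-4.44,0.29) = (-3.1170,-0.0846)
  v5: (1-0.203)·(-3.32,-1.93) + 0.203·(-5.37,-2.24) = (-3.7361,-1.9929)
  v6: (1-0.203)·(-1.41,-4.13) + 0.203·(-2.22,-4.21) = (-1.5744,-4.1462)
  v7: (1-0.203)·(1.76,-2.8) + 0.203·(1.85,-3.36) = (1.7783,-2.9137)
  v8: (1-0.203)·(2.57,-0.06) + 0.203·(3.66,0.44) = (2.7913,0.0415)
Perimeter = Σ |v_{i+1} − v_i|:
  edge 1→2: √(-1.6086² + 2.1805²) = 2.7096 (running 2.7096)
  edge 2→3: √(-2.2596² + -1.8387²) = 2.9132 (running 5.6229)
  edge 3→4: √(-1.4860² + -2.3559²) = 2.7854 (running 8.4082)
  edge 4→5: √(-0.6192² + -1.9083²) = 2.0063 (running 10.4145)
  edge 5→6: √(2.1617² + -2.1533²) = 3.0512 (running 13.4657)
  edge 6→7: √(3.3527² + 1.2326²) = 3.5721 (running 17.0378)
  edge 7→8: √(1.0130² + 2.9552²) = 3.1240 (running 20.1618)
  edge 8→1: √(-0.5541² + 1.8880²) = 1.9676 (running 22.1293)
Perimeter = 22.1293

Perimeter at t=0.203: 22.1293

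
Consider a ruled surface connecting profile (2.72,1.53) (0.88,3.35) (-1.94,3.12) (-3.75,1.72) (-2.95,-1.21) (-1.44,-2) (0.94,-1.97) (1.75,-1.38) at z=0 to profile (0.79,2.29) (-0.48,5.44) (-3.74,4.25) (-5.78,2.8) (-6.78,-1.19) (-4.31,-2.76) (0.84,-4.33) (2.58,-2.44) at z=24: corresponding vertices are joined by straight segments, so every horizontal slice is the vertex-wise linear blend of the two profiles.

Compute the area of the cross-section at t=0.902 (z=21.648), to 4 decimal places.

Cross-section at t=0.902: each vertex is (1-t)·p0[i] + t·p1[i].
  v1: (1-0.902)·(2.72,1.53) + 0.902·(0.79,2.29) = (0.9791,2.2155)
  v2: (1-0.902)·(0.88,3.35) + 0.902·(-0.48,5.44) = (-0.3467,5.2352)
  v3: (1-0.902)·(-1.94,3.12) + 0.902·(-3.74,4.25) = (-3.5636,4.1393)
  v4: (1-0.902)·(-3.75,1.72) + 0.902·(-5.78,2.8) = (-5.5811,2.6942)
  v5: (1-0.902)·(-2.95,-1.21) + 0.902·(-6.78,-1.19) = (-6.4047,-1.1920)
  v6: (1-0.902)·(-1.44,-2) + 0.902·(-4.31,-2.76) = (-4.0287,-2.6855)
  v7: (1-0.902)·(0.94,-1.97) + 0.902·(0.84,-4.33) = (0.8498,-4.0987)
  v8: (1-0.902)·(1.75,-1.38) + 0.902·(2.58,-2.44) = (2.4987,-2.3361)
Shoelace sum Σ(x_i·y_{i+1} − x_{i+1}·y_i):
  i=1: 0.9791·5.2352 − -0.3467·2.2155 = +5.8941 (running +5.8941)
  i=2: -0.3467·4.1393 − -3.5636·5.2352 = +17.2209 (running +23.1151)
  i=3: -3.5636·2.6942 − -5.5811·4.1393 = +13.5005 (running +36.6156)
  i=4: -5.5811·-1.1920 − -6.4047·2.6942 = +23.9076 (running +60.5232)
  i=5: -6.4047·-2.6855 − -4.0287·-1.1920 = +12.3977 (running +72.9209)
  i=6: -4.0287·-4.0987 − 0.8498·-2.6855 = +18.7948 (running +91.7158)
  i=7: 0.8498·-2.3361 − 2.4987·-4.0987 = +8.2561 (running +99.9718)
  i=8: 2.4987·2.2155 − 0.9791·-2.3361 = +7.8232 (running +107.7951)
Area = |Σ|/2 = |107.7951|/2 = 53.8975

Area at t=0.902: 53.8975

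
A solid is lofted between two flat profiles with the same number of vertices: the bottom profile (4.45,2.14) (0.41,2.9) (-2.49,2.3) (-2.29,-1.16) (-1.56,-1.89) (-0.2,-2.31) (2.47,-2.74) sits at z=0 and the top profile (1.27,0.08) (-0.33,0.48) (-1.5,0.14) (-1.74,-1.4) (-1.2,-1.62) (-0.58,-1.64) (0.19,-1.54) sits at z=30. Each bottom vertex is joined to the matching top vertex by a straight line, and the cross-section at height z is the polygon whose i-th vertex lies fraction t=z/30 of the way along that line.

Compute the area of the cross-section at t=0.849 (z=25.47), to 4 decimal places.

Cross-section at t=0.849: each vertex is (1-t)·p0[i] + t·p1[i].
  v1: (1-0.849)·(4.45,2.14) + 0.849·(1.27,0.08) = (1.7502,0.3911)
  v2: (1-0.849)·(0.41,2.9) + 0.849·(-0.33,0.48) = (-0.2183,0.8454)
  v3: (1-0.849)·(-2.49,2.3) + 0.849·(-1.5,0.14) = (-1.6495,0.4662)
  v4: (1-0.849)·(-2.29,-1.16) + 0.849·(-1.74,-1.4) = (-1.8231,-1.3638)
  v5: (1-0.849)·(-1.56,-1.89) + 0.849·(-1.2,-1.62) = (-1.2544,-1.6608)
  v6: (1-0.849)·(-0.2,-2.31) + 0.849·(-0.58,-1.64) = (-0.5226,-1.7412)
  v7: (1-0.849)·(2.47,-2.74) + 0.849·(0.19,-1.54) = (0.5343,-1.7212)
Shoelace sum Σ(x_i·y_{i+1} − x_{i+1}·y_i):
  i=1: 1.7502·0.8454 − -0.2183·0.3911 = +1.5650 (running +1.5650)
  i=2: -0.2183·0.4662 − -1.6495·0.8454 = +1.2928 (running +2.8578)
  i=3: -1.6495·-1.3638 − -1.8231·0.4662 = +3.0993 (running +5.9571)
  i=4: -1.8231·-1.6608 − -1.2544·-1.3638 = +1.3170 (running +7.2741)
  i=5: -1.2544·-1.7412 − -0.5226·-1.6608 = +1.3161 (running +8.5902)
  i=6: -0.5226·-1.7212 − 0.5343·-1.7412 = +1.8298 (running +10.4200)
  i=7: 0.5343·0.3911 − 1.7502·-1.7212 = +3.2213 (running +13.6414)
Area = |Σ|/2 = |13.6414|/2 = 6.8207

Area at t=0.849: 6.8207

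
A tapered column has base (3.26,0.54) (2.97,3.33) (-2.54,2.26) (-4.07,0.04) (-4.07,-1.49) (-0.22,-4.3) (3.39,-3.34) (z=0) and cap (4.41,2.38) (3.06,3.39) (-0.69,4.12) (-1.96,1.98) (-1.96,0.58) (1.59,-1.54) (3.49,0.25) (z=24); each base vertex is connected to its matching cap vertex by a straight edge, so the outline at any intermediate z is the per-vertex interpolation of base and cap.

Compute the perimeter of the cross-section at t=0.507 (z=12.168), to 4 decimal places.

Cross-section at t=0.507: each vertex is (1-t)·p0[i] + t·p1[i].
  v1: (1-0.507)·(3.26,0.54) + 0.507·(4.41,2.38) = (3.8430,1.4729)
  v2: (1-0.507)·(2.97,3.33) + 0.507·(3.06,3.39) = (3.0156,3.3604)
  v3: (1-0.507)·(-2.54,2.26) + 0.507·(-0.69,4.12) = (-1.6021,3.2030)
  v4: (1-0.507)·(-4.07,0.04) + 0.507·(-1.96,1.98) = (-3.0002,1.0236)
  v5: (1-0.507)·(-4.07,-1.49) + 0.507·(-1.96,0.58) = (-3.0002,-0.4405)
  v6: (1-0.507)·(-0.22,-4.3) + 0.507·(1.59,-1.54) = (0.6977,-2.9007)
  v7: (1-0.507)·(3.39,-3.34) + 0.507·(3.49,0.25) = (3.4407,-1.5199)
Perimeter = Σ |v_{i+1} − v_i|:
  edge 1→2: √(-0.8274² + 1.8875²) = 2.0609 (running 2.0609)
  edge 2→3: √(-4.6177² + -0.1574²) = 4.6204 (running 6.6813)
  edge 3→4: √(-1.3982² + -2.1794²) = 2.5894 (running 9.2707)
  edge 4→5: √(0.0000² + -1.4641²) = 1.4641 (running 10.7348)
  edge 5→6: √(3.6979² + -2.4602²) = 4.4415 (running 15.1763)
  edge 6→7: √(2.7430² + 1.3808²) = 3.0710 (running 18.2472)
  edge 7→1: √(0.4023² + 2.9928²) = 3.0197 (running 21.2669)
Perimeter = 21.2669

Perimeter at t=0.507: 21.2669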